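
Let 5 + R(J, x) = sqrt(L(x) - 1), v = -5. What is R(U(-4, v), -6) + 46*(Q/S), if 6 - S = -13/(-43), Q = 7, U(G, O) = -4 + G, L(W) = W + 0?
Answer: 1803/35 + I*sqrt(7) ≈ 51.514 + 2.6458*I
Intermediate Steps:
L(W) = W
R(J, x) = -5 + sqrt(-1 + x) (R(J, x) = -5 + sqrt(x - 1) = -5 + sqrt(-1 + x))
S = 245/43 (S = 6 - (-13)/(-43) = 6 - (-13)*(-1)/43 = 6 - 1*13/43 = 6 - 13/43 = 245/43 ≈ 5.6977)
R(U(-4, v), -6) + 46*(Q/S) = (-5 + sqrt(-1 - 6)) + 46*(7/(245/43)) = (-5 + sqrt(-7)) + 46*(7*(43/245)) = (-5 + I*sqrt(7)) + 46*(43/35) = (-5 + I*sqrt(7)) + 1978/35 = 1803/35 + I*sqrt(7)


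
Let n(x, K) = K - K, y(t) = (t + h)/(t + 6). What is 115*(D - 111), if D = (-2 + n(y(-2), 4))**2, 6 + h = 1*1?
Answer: -12305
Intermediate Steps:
h = -5 (h = -6 + 1*1 = -6 + 1 = -5)
y(t) = (-5 + t)/(6 + t) (y(t) = (t - 5)/(t + 6) = (-5 + t)/(6 + t))
n(x, K) = 0
D = 4 (D = (-2 + 0)**2 = (-2)**2 = 4)
115*(D - 111) = 115*(4 - 111) = 115*(-107) = -12305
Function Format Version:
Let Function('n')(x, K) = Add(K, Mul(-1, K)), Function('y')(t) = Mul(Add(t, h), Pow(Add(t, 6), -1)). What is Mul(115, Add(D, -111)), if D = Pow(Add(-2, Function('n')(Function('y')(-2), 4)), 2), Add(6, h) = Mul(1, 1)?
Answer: -12305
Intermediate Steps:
h = -5 (h = Add(-6, Mul(1, 1)) = Add(-6, 1) = -5)
Function('y')(t) = Mul(Pow(Add(6, t), -1), Add(-5, t)) (Function('y')(t) = Mul(Add(t, -5), Pow(Add(t, 6), -1)) = Mul(Add(-5, t), Pow(Add(6, t), -1)) = Mul(Pow(Add(6, t), -1), Add(-5, t)))
Function('n')(x, K) = 0
D = 4 (D = Pow(Add(-2, 0), 2) = Pow(-2, 2) = 4)
Mul(115, Add(D, -111)) = Mul(115, Add(4, -111)) = Mul(115, -107) = -12305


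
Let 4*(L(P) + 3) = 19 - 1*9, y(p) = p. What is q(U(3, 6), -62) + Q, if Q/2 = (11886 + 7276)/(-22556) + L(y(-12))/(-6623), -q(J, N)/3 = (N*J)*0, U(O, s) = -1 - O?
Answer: -63449324/37347097 ≈ -1.6989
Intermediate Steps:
L(P) = -½ (L(P) = -3 + (19 - 1*9)/4 = -3 + (19 - 9)/4 = -3 + (¼)*10 = -3 + 5/2 = -½)
q(J, N) = 0 (q(J, N) = -3*N*J*0 = -3*J*N*0 = -3*0 = 0)
Q = -63449324/37347097 (Q = 2*((11886 + 7276)/(-22556) - ½/(-6623)) = 2*(19162*(-1/22556) - ½*(-1/6623)) = 2*(-9581/11278 + 1/13246) = 2*(-31724662/37347097) = -63449324/37347097 ≈ -1.6989)
q(U(3, 6), -62) + Q = 0 - 63449324/37347097 = -63449324/37347097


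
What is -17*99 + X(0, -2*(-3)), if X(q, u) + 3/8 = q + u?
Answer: -13419/8 ≈ -1677.4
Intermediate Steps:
X(q, u) = -3/8 + q + u (X(q, u) = -3/8 + (q + u) = -3/8 + q + u)
-17*99 + X(0, -2*(-3)) = -17*99 + (-3/8 + 0 - 2*(-3)) = -1683 + (-3/8 + 0 + 6) = -1683 + 45/8 = -13419/8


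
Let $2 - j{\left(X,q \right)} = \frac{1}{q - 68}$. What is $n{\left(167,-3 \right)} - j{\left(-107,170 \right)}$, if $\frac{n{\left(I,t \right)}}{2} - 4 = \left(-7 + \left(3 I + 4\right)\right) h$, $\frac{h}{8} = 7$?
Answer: $\frac{5689765}{102} \approx 55782.0$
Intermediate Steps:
$h = 56$ ($h = 8 \cdot 7 = 56$)
$j{\left(X,q \right)} = 2 - \frac{1}{-68 + q}$ ($j{\left(X,q \right)} = 2 - \frac{1}{q - 68} = 2 - \frac{1}{-68 + q}$)
$n{\left(I,t \right)} = -328 + 336 I$ ($n{\left(I,t \right)} = 8 + 2 \left(-7 + \left(3 I + 4\right)\right) 56 = 8 + 2 \left(-7 + \left(4 + 3 I\right)\right) 56 = 8 + 2 \left(-3 + 3 I\right) 56 = 8 + 2 \left(-168 + 168 I\right) = 8 + \left(-336 + 336 I\right) = -328 + 336 I$)
$n{\left(167,-3 \right)} - j{\left(-107,170 \right)} = \left(-328 + 336 \cdot 167\right) - \frac{-137 + 2 \cdot 170}{-68 + 170} = \left(-328 + 56112\right) - \frac{-137 + 340}{102} = 55784 - \frac{1}{102} \cdot 203 = 55784 - \frac{203}{102} = \frac{5689765}{102}$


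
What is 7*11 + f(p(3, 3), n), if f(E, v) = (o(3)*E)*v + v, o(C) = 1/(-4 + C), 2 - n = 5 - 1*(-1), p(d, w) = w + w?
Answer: 97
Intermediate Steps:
p(d, w) = 2*w
n = -4 (n = 2 - (5 - 1*(-1)) = 2 - (5 + 1) = 2 - 1*6 = 2 - 6 = -4)
f(E, v) = v - E*v (f(E, v) = (E/(-4 + 3))*v + v = (E/(-1))*v + v = (-E)*v + v = -E*v + v = v - E*v)
7*11 + f(p(3, 3), n) = 7*11 - 4*(1 - 2*3) = 77 - 4*(1 - 1*6) = 77 - 4*(1 - 6) = 77 - 4*(-5) = 77 + 20 = 97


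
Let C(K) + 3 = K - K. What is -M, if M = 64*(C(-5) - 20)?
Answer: 1472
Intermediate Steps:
C(K) = -3 (C(K) = -3 + (K - K) = -3 + 0 = -3)
M = -1472 (M = 64*(-3 - 20) = 64*(-23) = -1472)
-M = -1*(-1472) = 1472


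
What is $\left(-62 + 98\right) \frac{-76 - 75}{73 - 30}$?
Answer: $- \frac{5436}{43} \approx -126.42$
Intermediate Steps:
$\left(-62 + 98\right) \frac{-76 - 75}{73 - 30} = 36 \left(- \frac{151}{43}\right) = - \frac{5436}{43}$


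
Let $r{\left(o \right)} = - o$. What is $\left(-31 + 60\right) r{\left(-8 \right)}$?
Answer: $232$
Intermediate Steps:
$\left(-31 + 60\right) r{\left(-8 \right)} = \left(-31 + 60\right) \left(\left(-1\right) \left(-8\right)\right) = 29 \cdot 8 = 232$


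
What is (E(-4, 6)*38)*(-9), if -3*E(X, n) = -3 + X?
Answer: -798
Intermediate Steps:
E(X, n) = 1 - X/3 (E(X, n) = -(-3 + X)/3 = 1 - X/3)
(E(-4, 6)*38)*(-9) = ((1 - ⅓*(-4))*38)*(-9) = ((1 + 4/3)*38)*(-9) = ((7/3)*38)*(-9) = (266/3)*(-9) = -798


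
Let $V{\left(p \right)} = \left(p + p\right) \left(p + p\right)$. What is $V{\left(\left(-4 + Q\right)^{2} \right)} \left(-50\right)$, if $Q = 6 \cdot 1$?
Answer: $-3200$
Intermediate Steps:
$Q = 6$
$V{\left(p \right)} = 4 p^{2}$ ($V{\left(p \right)} = 2 p 2 p = 4 p^{2}$)
$V{\left(\left(-4 + Q\right)^{2} \right)} \left(-50\right) = 4 \left(\left(-4 + 6\right)^{2}\right)^{2} \left(-50\right) = 4 \left(2^{2}\right)^{2} \left(-50\right) = 4 \cdot 4^{2} \left(-50\right) = 4 \cdot 16 \left(-50\right) = 64 \left(-50\right) = -3200$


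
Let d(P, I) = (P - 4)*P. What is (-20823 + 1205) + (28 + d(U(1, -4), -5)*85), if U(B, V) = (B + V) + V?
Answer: -13045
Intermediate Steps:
U(B, V) = B + 2*V
d(P, I) = P*(-4 + P) (d(P, I) = (-4 + P)*P = P*(-4 + P))
(-20823 + 1205) + (28 + d(U(1, -4), -5)*85) = (-20823 + 1205) + (28 + ((1 + 2*(-4))*(-4 + (1 + 2*(-4))))*85) = -19618 + (28 + ((1 - 8)*(-4 + (1 - 8)))*85) = -19618 + (28 - 7*(-4 - 7)*85) = -19618 + (28 - 7*(-11)*85) = -19618 + (28 + 77*85) = -19618 + (28 + 6545) = -19618 + 6573 = -13045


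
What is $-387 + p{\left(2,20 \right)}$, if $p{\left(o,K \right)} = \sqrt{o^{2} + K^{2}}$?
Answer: $-387 + 2 \sqrt{101} \approx -366.9$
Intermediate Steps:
$p{\left(o,K \right)} = \sqrt{K^{2} + o^{2}}$
$-387 + p{\left(2,20 \right)} = -387 + \sqrt{20^{2} + 2^{2}} = -387 + \sqrt{400 + 4} = -387 + \sqrt{404} = -387 + 2 \sqrt{101}$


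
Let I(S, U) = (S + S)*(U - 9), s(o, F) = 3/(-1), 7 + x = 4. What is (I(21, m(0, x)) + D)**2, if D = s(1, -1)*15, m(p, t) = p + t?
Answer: 301401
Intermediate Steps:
x = -3 (x = -7 + 4 = -3)
s(o, F) = -3 (s(o, F) = 3*(-1) = -3)
I(S, U) = 2*S*(-9 + U) (I(S, U) = (2*S)*(-9 + U) = 2*S*(-9 + U))
D = -45 (D = -3*15 = -45)
(I(21, m(0, x)) + D)**2 = (2*21*(-9 + (0 - 3)) - 45)**2 = (2*21*(-9 - 3) - 45)**2 = (2*21*(-12) - 45)**2 = (-504 - 45)**2 = (-549)**2 = 301401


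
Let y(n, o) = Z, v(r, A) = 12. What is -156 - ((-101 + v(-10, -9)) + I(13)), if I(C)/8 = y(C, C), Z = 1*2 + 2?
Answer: -99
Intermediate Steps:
Z = 4 (Z = 2 + 2 = 4)
y(n, o) = 4
I(C) = 32 (I(C) = 8*4 = 32)
-156 - ((-101 + v(-10, -9)) + I(13)) = -156 - ((-101 + 12) + 32) = -156 - (-89 + 32) = -156 - 1*(-57) = -156 + 57 = -99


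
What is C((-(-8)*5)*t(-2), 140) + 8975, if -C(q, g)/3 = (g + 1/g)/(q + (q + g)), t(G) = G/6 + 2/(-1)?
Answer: 176086409/19600 ≈ 8984.0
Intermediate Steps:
t(G) = -2 + G/6 (t(G) = G*(⅙) + 2*(-1) = G/6 - 2 = -2 + G/6)
C(q, g) = -3*(g + 1/g)/(g + 2*q) (C(q, g) = -3*(g + 1/g)/(q + (q + g)) = -3*(g + 1/g)/(q + (g + q)) = -3*(g + 1/g)/(g + 2*q))
C((-(-8)*5)*t(-2), 140) + 8975 = 3*(-1 - 1*140²)/(140*(140 + 2*((-(-8)*5)*(-2 + (⅙)*(-2))))) + 8975 = 3*(1/140)*(-1 - 1*19600)/(140 + 2*((-4*(-10))*(-2 - ⅓))) + 8975 = 3*(1/140)*(-1 - 19600)/(140 + 2*(40*(-7/3))) + 8975 = 3*(1/140)*(-19601)/(140 + 2*(-280/3)) + 8975 = 3*(1/140)*(-19601)/(140 - 560/3) + 8975 = 3*(1/140)*(-19601)/(-140/3) + 8975 = 3*(1/140)*(-3/140)*(-19601) + 8975 = 176409/19600 + 8975 = 176086409/19600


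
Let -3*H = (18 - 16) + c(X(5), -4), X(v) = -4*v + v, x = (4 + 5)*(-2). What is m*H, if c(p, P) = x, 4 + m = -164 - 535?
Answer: -11248/3 ≈ -3749.3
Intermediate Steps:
m = -703 (m = -4 + (-164 - 535) = -4 - 699 = -703)
x = -18 (x = 9*(-2) = -18)
X(v) = -3*v
c(p, P) = -18
H = 16/3 (H = -((18 - 16) - 18)/3 = -(2 - 18)/3 = -⅓*(-16) = 16/3 ≈ 5.3333)
m*H = -703*16/3 = -11248/3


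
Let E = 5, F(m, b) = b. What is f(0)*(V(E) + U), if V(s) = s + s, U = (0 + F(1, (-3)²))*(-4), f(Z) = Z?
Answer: 0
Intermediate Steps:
U = -36 (U = (0 + (-3)²)*(-4) = (0 + 9)*(-4) = 9*(-4) = -36)
V(s) = 2*s
f(0)*(V(E) + U) = 0*(2*5 - 36) = 0*(10 - 36) = 0*(-26) = 0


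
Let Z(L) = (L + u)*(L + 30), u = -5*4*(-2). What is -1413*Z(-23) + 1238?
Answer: -166909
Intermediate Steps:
u = 40 (u = -20*(-2) = 40)
Z(L) = (30 + L)*(40 + L) (Z(L) = (L + 40)*(L + 30) = (40 + L)*(30 + L) = (30 + L)*(40 + L))
-1413*Z(-23) + 1238 = -1413*(1200 + (-23)² + 70*(-23)) + 1238 = -1413*(1200 + 529 - 1610) + 1238 = -1413*119 + 1238 = -168147 + 1238 = -166909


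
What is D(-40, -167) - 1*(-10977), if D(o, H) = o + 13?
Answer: 10950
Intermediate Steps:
D(o, H) = 13 + o
D(-40, -167) - 1*(-10977) = (13 - 40) - 1*(-10977) = -27 + 10977 = 10950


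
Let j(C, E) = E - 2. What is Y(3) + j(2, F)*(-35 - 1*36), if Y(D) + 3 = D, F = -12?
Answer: 994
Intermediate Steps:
j(C, E) = -2 + E
Y(D) = -3 + D
Y(3) + j(2, F)*(-35 - 1*36) = (-3 + 3) + (-2 - 12)*(-35 - 1*36) = 0 - 14*(-35 - 36) = 0 - 14*(-71) = 0 + 994 = 994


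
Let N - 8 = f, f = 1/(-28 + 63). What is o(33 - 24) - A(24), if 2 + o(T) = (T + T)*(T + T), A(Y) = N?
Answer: 10989/35 ≈ 313.97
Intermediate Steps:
f = 1/35 ≈ 0.028571
N = 281/35 (N = 8 + 1/35 = 281/35 ≈ 8.0286)
A(Y) = 281/35
o(T) = -2 + 4*T**2 (o(T) = -2 + (T + T)*(T + T) = -2 + (2*T)*(2*T) = -2 + 4*T**2)
o(33 - 24) - A(24) = (-2 + 4*(33 - 24)**2) - 1*281/35 = (-2 + 4*9**2) - 281/35 = (-2 + 4*81) - 281/35 = (-2 + 324) - 281/35 = 322 - 281/35 = 10989/35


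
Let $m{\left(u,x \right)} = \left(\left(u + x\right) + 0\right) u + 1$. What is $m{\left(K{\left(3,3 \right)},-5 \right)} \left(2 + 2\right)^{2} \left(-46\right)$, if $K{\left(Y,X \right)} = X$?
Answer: $3680$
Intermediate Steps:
$m{\left(u,x \right)} = 1 + u \left(u + x\right)$ ($m{\left(u,x \right)} = \left(u + x\right) u + 1 = u \left(u + x\right) + 1 = 1 + u \left(u + x\right)$)
$m{\left(K{\left(3,3 \right)},-5 \right)} \left(2 + 2\right)^{2} \left(-46\right) = \left(1 + 3^{2} + 3 \left(-5\right)\right) \left(2 + 2\right)^{2} \left(-46\right) = \left(1 + 9 - 15\right) 4^{2} \left(-46\right) = \left(-5\right) 16 \left(-46\right) = \left(-80\right) \left(-46\right) = 3680$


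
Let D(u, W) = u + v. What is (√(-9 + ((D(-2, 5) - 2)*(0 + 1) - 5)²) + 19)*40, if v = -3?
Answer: 760 + 120*√15 ≈ 1224.8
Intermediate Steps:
D(u, W) = -3 + u (D(u, W) = u - 3 = -3 + u)
(√(-9 + ((D(-2, 5) - 2)*(0 + 1) - 5)²) + 19)*40 = (√(-9 + (((-3 - 2) - 2)*(0 + 1) - 5)²) + 19)*40 = (√(-9 + ((-5 - 2)*1 - 5)²) + 19)*40 = (√(-9 + (-7*1 - 5)²) + 19)*40 = (√(-9 + (-7 - 5)²) + 19)*40 = (√(-9 + (-12)²) + 19)*40 = (√(-9 + 144) + 19)*40 = (√135 + 19)*40 = (3*√15 + 19)*40 = (19 + 3*√15)*40 = 760 + 120*√15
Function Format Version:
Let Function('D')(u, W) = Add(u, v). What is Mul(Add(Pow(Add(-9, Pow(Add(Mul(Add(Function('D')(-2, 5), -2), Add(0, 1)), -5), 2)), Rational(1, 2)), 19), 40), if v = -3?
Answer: Add(760, Mul(120, Pow(15, Rational(1, 2)))) ≈ 1224.8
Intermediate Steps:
Function('D')(u, W) = Add(-3, u) (Function('D')(u, W) = Add(u, -3) = Add(-3, u))
Mul(Add(Pow(Add(-9, Pow(Add(Mul(Add(Function('D')(-2, 5), -2), Add(0, 1)), -5), 2)), Rational(1, 2)), 19), 40) = Mul(Add(Pow(Add(-9, Pow(Add(Mul(Add(Add(-3, -2), -2), Add(0, 1)), -5), 2)), Rational(1, 2)), 19), 40) = Mul(Add(Pow(Add(-9, Pow(Add(Mul(Add(-5, -2), 1), -5), 2)), Rational(1, 2)), 19), 40) = Mul(Add(Pow(Add(-9, Pow(Add(Mul(-7, 1), -5), 2)), Rational(1, 2)), 19), 40) = Mul(Add(Pow(Add(-9, Pow(Add(-7, -5), 2)), Rational(1, 2)), 19), 40) = Mul(Add(Pow(Add(-9, Pow(-12, 2)), Rational(1, 2)), 19), 40) = Mul(Add(Pow(Add(-9, 144), Rational(1, 2)), 19), 40) = Mul(Add(Pow(135, Rational(1, 2)), 19), 40) = Mul(Add(Mul(3, Pow(15, Rational(1, 2))), 19), 40) = Mul(Add(19, Mul(3, Pow(15, Rational(1, 2)))), 40) = Add(760, Mul(120, Pow(15, Rational(1, 2))))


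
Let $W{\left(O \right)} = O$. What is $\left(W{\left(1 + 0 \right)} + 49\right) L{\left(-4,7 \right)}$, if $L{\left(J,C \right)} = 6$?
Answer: $300$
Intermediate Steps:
$\left(W{\left(1 + 0 \right)} + 49\right) L{\left(-4,7 \right)} = \left(\left(1 + 0\right) + 49\right) 6 = \left(1 + 49\right) 6 = 50 \cdot 6 = 300$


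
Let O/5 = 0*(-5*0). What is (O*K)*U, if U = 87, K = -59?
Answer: 0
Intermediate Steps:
O = 0 (O = 5*(0*(-5*0)) = 5*(0*0) = 5*0 = 0)
(O*K)*U = (0*(-59))*87 = 0*87 = 0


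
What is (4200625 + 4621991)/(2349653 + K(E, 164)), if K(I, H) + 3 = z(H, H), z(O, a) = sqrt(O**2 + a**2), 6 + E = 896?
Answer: 5182514921100/1380213767177 - 361727256*sqrt(2)/1380213767177 ≈ 3.7545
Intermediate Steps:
E = 890 (E = -6 + 896 = 890)
K(I, H) = -3 + sqrt(2)*sqrt(H**2) (K(I, H) = -3 + sqrt(H**2 + H**2) = -3 + sqrt(2*H**2) = -3 + sqrt(2)*sqrt(H**2))
(4200625 + 4621991)/(2349653 + K(E, 164)) = (4200625 + 4621991)/(2349653 + (-3 + sqrt(2)*sqrt(164**2))) = 8822616/(2349653 + (-3 + sqrt(2)*sqrt(26896))) = 8822616/(2349653 + (-3 + sqrt(2)*164)) = 8822616/(2349653 + (-3 + 164*sqrt(2))) = 8822616/(2349650 + 164*sqrt(2))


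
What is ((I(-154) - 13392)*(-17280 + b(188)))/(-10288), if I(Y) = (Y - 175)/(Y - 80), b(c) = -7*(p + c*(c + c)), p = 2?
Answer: -802322480945/1203696 ≈ -6.6655e+5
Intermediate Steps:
b(c) = -14 - 14*c**2 (b(c) = -7*(2 + c*(c + c)) = -7*(2 + c*(2*c)) = -7*(2 + 2*c**2) = -14 - 14*c**2)
I(Y) = (-175 + Y)/(-80 + Y)
((I(-154) - 13392)*(-17280 + b(188)))/(-10288) = (((-175 - 154)/(-80 - 154) - 13392)*(-17280 + (-14 - 14*188**2)))/(-10288) = ((-329/(-234) - 13392)*(-17280 + (-14 - 14*35344)))*(-1/10288) = ((-1/234*(-329) - 13392)*(-17280 + (-14 - 494816)))*(-1/10288) = ((329/234 - 13392)*(-17280 - 494830))*(-1/10288) = -3133399/234*(-512110)*(-1/10288) = (802322480945/117)*(-1/10288) = -802322480945/1203696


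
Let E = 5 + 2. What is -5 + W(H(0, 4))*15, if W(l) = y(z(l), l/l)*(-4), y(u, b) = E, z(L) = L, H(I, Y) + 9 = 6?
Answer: -425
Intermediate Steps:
H(I, Y) = -3 (H(I, Y) = -9 + 6 = -3)
E = 7
y(u, b) = 7
W(l) = -28 (W(l) = 7*(-4) = -28)
-5 + W(H(0, 4))*15 = -5 - 28*15 = -5 - 420 = -425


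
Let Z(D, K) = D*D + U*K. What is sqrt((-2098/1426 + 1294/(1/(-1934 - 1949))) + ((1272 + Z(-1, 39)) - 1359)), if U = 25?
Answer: I*sqrt(2553900702034)/713 ≈ 2241.4*I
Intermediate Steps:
Z(D, K) = D**2 + 25*K (Z(D, K) = D*D + 25*K = D**2 + 25*K)
sqrt((-2098/1426 + 1294/(1/(-1934 - 1949))) + ((1272 + Z(-1, 39)) - 1359)) = sqrt((-2098/1426 + 1294/(1/(-1934 - 1949))) + ((1272 + ((-1)**2 + 25*39)) - 1359)) = sqrt((-2098*1/1426 + 1294/(1/(-3883))) + ((1272 + (1 + 975)) - 1359)) = sqrt((-1049/713 + 1294/(-1/3883)) + ((1272 + 976) - 1359)) = sqrt((-1049/713 + 1294*(-3883)) + (2248 - 1359)) = sqrt((-1049/713 - 5024602) + 889) = sqrt(-3582542275/713 + 889) = sqrt(-3581908418/713) = I*sqrt(2553900702034)/713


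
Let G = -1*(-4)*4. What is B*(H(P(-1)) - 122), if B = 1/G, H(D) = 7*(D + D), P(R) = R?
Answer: -17/2 ≈ -8.5000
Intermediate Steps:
H(D) = 14*D (H(D) = 7*(2*D) = 14*D)
G = 16 (G = 4*4 = 16)
B = 1/16 ≈ 0.062500
B*(H(P(-1)) - 122) = (14*(-1) - 122)/16 = (-14 - 122)/16 = (1/16)*(-136) = -17/2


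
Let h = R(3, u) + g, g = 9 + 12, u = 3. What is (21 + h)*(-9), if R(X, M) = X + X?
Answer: -432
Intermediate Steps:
R(X, M) = 2*X
g = 21
h = 27 (h = 2*3 + 21 = 6 + 21 = 27)
(21 + h)*(-9) = (21 + 27)*(-9) = 48*(-9) = -432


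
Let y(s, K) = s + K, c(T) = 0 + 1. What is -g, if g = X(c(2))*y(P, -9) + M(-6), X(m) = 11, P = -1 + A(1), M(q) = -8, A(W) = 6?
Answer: 52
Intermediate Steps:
c(T) = 1
P = 5 (P = -1 + 6 = 5)
y(s, K) = K + s
g = -52 (g = 11*(-9 + 5) - 8 = 11*(-4) - 8 = -44 - 8 = -52)
-g = -1*(-52) = 52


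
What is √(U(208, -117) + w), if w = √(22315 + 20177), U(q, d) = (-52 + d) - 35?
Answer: √(-204 + 2*√10623) ≈ 1.4615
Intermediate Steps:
U(q, d) = -87 + d
w = 2*√10623 (w = √42492 = 2*√10623 ≈ 206.14)
√(U(208, -117) + w) = √((-87 - 117) + 2*√10623) = √(-204 + 2*√10623)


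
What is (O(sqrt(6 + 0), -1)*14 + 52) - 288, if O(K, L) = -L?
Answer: -222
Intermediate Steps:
(O(sqrt(6 + 0), -1)*14 + 52) - 288 = (-1*(-1)*14 + 52) - 288 = (1*14 + 52) - 288 = (14 + 52) - 288 = 66 - 288 = -222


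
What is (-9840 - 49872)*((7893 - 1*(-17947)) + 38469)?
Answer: -3840019008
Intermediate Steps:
(-9840 - 49872)*((7893 - 1*(-17947)) + 38469) = -59712*((7893 + 17947) + 38469) = -59712*(25840 + 38469) = -59712*64309 = -3840019008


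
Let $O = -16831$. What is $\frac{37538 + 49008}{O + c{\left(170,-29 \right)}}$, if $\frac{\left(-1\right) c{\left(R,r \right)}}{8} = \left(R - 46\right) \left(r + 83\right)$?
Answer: $- \frac{86546}{70399} \approx -1.2294$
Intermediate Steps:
$c{\left(R,r \right)} = - 8 \left(-46 + R\right) \left(83 + r\right)$ ($c{\left(R,r \right)} = - 8 \left(R - 46\right) \left(r + 83\right) = - 8 \left(-46 + R\right) \left(83 + r\right)$)
$\frac{37538 + 49008}{O + c{\left(170,-29 \right)}} = \frac{37538 + 49008}{-16831 + \left(30544 - 112880 + 368 \left(-29\right) - 1360 \left(-29\right)\right)} = \frac{86546}{-16831 + \left(30544 - 112880 - 10672 + 39440\right)} = \frac{86546}{-16831 - 53568} = \frac{86546}{-70399} = 86546 \left(- \frac{1}{70399}\right) = - \frac{86546}{70399}$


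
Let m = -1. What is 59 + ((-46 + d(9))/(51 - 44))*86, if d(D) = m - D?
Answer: -629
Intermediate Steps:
d(D) = -1 - D
59 + ((-46 + d(9))/(51 - 44))*86 = 59 + ((-46 + (-1 - 1*9))/(51 - 44))*86 = 59 + ((-46 + (-1 - 9))/7)*86 = 59 + ((-46 - 10)*(⅐))*86 = 59 - 56*⅐*86 = 59 - 8*86 = 59 - 688 = -629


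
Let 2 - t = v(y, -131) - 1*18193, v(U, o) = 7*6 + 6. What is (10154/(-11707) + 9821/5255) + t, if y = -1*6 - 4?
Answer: 1116470227072/61520285 ≈ 18148.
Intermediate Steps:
y = -10 (y = -6 - 4 = -10)
v(U, o) = 48 (v(U, o) = 42 + 6 = 48)
t = 18147 (t = 2 - (48 - 1*18193) = 2 - (48 - 18193) = 2 - 1*(-18145) = 2 + 18145 = 18147)
(10154/(-11707) + 9821/5255) + t = (10154/(-11707) + 9821/5255) + 18147 = (10154*(-1/11707) + 9821*(1/5255)) + 18147 = (-10154/11707 + 9821/5255) + 18147 = 61615177/61520285 + 18147 = 1116470227072/61520285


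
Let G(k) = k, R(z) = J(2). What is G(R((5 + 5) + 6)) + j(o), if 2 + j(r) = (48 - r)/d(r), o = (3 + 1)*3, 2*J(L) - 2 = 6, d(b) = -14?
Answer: -4/7 ≈ -0.57143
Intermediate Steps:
J(L) = 4 (J(L) = 1 + (½)*6 = 1 + 3 = 4)
R(z) = 4
o = 12 (o = 4*3 = 12)
j(r) = -38/7 + r/14 (j(r) = -2 + (48 - r)/(-14) = -2 + (48 - r)*(-1/14) = -2 + (-24/7 + r/14) = -38/7 + r/14)
G(R((5 + 5) + 6)) + j(o) = 4 + (-38/7 + (1/14)*12) = 4 + (-38/7 + 6/7) = 4 - 32/7 = -4/7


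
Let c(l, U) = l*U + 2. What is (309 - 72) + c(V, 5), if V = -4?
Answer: 219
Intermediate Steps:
c(l, U) = 2 + U*l (c(l, U) = U*l + 2 = 2 + U*l)
(309 - 72) + c(V, 5) = (309 - 72) + (2 + 5*(-4)) = 237 + (2 - 20) = 237 - 18 = 219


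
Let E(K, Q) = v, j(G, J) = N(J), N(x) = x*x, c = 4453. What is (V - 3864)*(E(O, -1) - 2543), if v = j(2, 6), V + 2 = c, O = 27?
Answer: -1471609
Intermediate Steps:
V = 4451 (V = -2 + 4453 = 4451)
N(x) = x**2
j(G, J) = J**2
v = 36 (v = 6**2 = 36)
E(K, Q) = 36
(V - 3864)*(E(O, -1) - 2543) = (4451 - 3864)*(36 - 2543) = 587*(-2507) = -1471609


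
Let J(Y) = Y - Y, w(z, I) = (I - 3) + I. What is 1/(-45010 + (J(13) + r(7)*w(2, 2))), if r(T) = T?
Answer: -1/45003 ≈ -2.2221e-5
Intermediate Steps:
w(z, I) = -3 + 2*I (w(z, I) = (-3 + I) + I = -3 + 2*I)
J(Y) = 0
1/(-45010 + (J(13) + r(7)*w(2, 2))) = 1/(-45010 + (0 + 7*(-3 + 2*2))) = 1/(-45010 + (0 + 7*(-3 + 4))) = 1/(-45010 + (0 + 7*1)) = 1/(-45010 + (0 + 7)) = 1/(-45010 + 7) = 1/(-45003) = -1/45003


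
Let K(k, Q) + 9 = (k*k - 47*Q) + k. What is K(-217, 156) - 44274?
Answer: -4743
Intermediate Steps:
K(k, Q) = -9 + k + k² - 47*Q (K(k, Q) = -9 + ((k*k - 47*Q) + k) = -9 + ((k² - 47*Q) + k) = -9 + (k + k² - 47*Q) = -9 + k + k² - 47*Q)
K(-217, 156) - 44274 = (-9 - 217 + (-217)² - 47*156) - 44274 = (-9 - 217 + 47089 - 7332) - 44274 = 39531 - 44274 = -4743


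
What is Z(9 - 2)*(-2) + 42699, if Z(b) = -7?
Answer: 42713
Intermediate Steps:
Z(9 - 2)*(-2) + 42699 = -7*(-2) + 42699 = 14 + 42699 = 42713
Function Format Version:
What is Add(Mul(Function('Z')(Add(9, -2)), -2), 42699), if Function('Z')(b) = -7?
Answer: 42713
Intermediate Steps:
Add(Mul(Function('Z')(Add(9, -2)), -2), 42699) = Add(Mul(-7, -2), 42699) = Add(14, 42699) = 42713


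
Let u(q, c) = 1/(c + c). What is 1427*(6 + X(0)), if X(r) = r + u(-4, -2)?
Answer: 32821/4 ≈ 8205.3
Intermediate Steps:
u(q, c) = 1/(2*c)
X(r) = -¼ + r (X(r) = r + (½)/(-2) = r + (½)*(-½) = r - ¼ = -¼ + r)
1427*(6 + X(0)) = 1427*(6 + (-¼ + 0)) = 1427*(6 - ¼) = 1427*(23/4) = 32821/4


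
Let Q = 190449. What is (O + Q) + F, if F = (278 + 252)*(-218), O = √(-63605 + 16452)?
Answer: 74909 + I*√47153 ≈ 74909.0 + 217.15*I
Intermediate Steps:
O = I*√47153 (O = √(-47153) = I*√47153 ≈ 217.15*I)
F = -115540 (F = 530*(-218) = -115540)
(O + Q) + F = (I*√47153 + 190449) - 115540 = (190449 + I*√47153) - 115540 = 74909 + I*√47153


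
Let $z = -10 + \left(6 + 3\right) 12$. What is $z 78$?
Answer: $7644$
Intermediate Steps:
$z = 98$ ($z = -10 + 9 \cdot 12 = -10 + 108 = 98$)
$z 78 = 98 \cdot 78 = 7644$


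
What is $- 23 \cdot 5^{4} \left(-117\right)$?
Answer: $1681875$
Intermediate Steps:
$- 23 \cdot 5^{4} \left(-117\right) = \left(-23\right) 625 \left(-117\right) = \left(-14375\right) \left(-117\right) = 1681875$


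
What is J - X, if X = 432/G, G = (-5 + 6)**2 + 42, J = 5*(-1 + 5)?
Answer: 428/43 ≈ 9.9535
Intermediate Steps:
J = 20 (J = 5*4 = 20)
G = 43 (G = 1**2 + 42 = 1 + 42 = 43)
X = 432/43 ≈ 10.047
J - X = 20 - 1*432/43 = 20 - 432/43 = 428/43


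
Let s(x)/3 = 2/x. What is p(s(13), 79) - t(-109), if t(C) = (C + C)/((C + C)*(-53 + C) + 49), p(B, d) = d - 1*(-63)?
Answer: 5022048/35365 ≈ 142.01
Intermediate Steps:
s(x) = 6/x (s(x) = 3*(2/x) = 6/x)
p(B, d) = 63 + d (p(B, d) = d + 63 = 63 + d)
t(C) = 2*C/(49 + 2*C*(-53 + C)) (t(C) = (2*C)/((2*C)*(-53 + C) + 49) = (2*C)/(2*C*(-53 + C) + 49) = (2*C)/(49 + 2*C*(-53 + C)) = 2*C/(49 + 2*C*(-53 + C)))
p(s(13), 79) - t(-109) = (63 + 79) - 2*(-109)/(49 - 106*(-109) + 2*(-109)²) = 142 - 2*(-109)/(49 + 11554 + 2*11881) = 142 - 2*(-109)/(49 + 11554 + 23762) = 142 - 2*(-109)/35365 = 142 - 1*(-218/35365) = 142 + 218/35365 = 5022048/35365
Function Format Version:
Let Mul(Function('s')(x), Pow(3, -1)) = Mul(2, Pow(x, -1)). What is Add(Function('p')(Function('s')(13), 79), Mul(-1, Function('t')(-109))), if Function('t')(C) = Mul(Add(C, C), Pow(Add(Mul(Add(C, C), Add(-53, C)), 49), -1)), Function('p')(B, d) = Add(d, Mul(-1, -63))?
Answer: Rational(5022048, 35365) ≈ 142.01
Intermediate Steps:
Function('s')(x) = Mul(6, Pow(x, -1)) (Function('s')(x) = Mul(3, Mul(2, Pow(x, -1))) = Mul(6, Pow(x, -1)))
Function('p')(B, d) = Add(63, d) (Function('p')(B, d) = Add(d, 63) = Add(63, d))
Function('t')(C) = Mul(2, C, Pow(Add(49, Mul(2, C, Add(-53, C))), -1)) (Function('t')(C) = Mul(Mul(2, C), Pow(Add(Mul(Mul(2, C), Add(-53, C)), 49), -1)) = Mul(Mul(2, C), Pow(Add(Mul(2, C, Add(-53, C)), 49), -1)) = Mul(Mul(2, C), Pow(Add(49, Mul(2, C, Add(-53, C))), -1)) = Mul(2, C, Pow(Add(49, Mul(2, C, Add(-53, C))), -1)))
Add(Function('p')(Function('s')(13), 79), Mul(-1, Function('t')(-109))) = Add(Add(63, 79), Mul(-1, Mul(2, -109, Pow(Add(49, Mul(-106, -109), Mul(2, Pow(-109, 2))), -1)))) = Add(142, Mul(-1, Mul(2, -109, Pow(Add(49, 11554, Mul(2, 11881)), -1)))) = Add(142, Mul(-1, Mul(2, -109, Pow(Add(49, 11554, 23762), -1)))) = Add(142, Mul(-1, Mul(2, -109, Pow(35365, -1)))) = Add(142, Mul(-1, Mul(2, -109, Rational(1, 35365)))) = Add(142, Mul(-1, Rational(-218, 35365))) = Add(142, Rational(218, 35365)) = Rational(5022048, 35365)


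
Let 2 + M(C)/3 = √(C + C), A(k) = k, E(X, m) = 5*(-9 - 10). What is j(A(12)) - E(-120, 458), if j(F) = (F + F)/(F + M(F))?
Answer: 471/5 + 4*√6/5 ≈ 96.160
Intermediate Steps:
E(X, m) = -95 (E(X, m) = 5*(-19) = -95)
M(C) = -6 + 3*√2*√C (M(C) = -6 + 3*√(C + C) = -6 + 3*√(2*C) = -6 + 3*(√2*√C) = -6 + 3*√2*√C)
j(F) = 2*F/(-6 + F + 3*√2*√F) (j(F) = (F + F)/(F + (-6 + 3*√2*√F)) = (2*F)/(-6 + F + 3*√2*√F) = 2*F/(-6 + F + 3*√2*√F))
j(A(12)) - E(-120, 458) = 2*12/(-6 + 12 + 3*√2*√12) - 1*(-95) = 2*12/(-6 + 12 + 3*√2*(2*√3)) + 95 = 2*12/(-6 + 12 + 6*√6) + 95 = 2*12/(6 + 6*√6) + 95 = 24/(6 + 6*√6) + 95 = 95 + 24/(6 + 6*√6)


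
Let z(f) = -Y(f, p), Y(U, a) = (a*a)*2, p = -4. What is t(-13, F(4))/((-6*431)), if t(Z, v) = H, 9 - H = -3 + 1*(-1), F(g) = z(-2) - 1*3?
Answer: -13/2586 ≈ -0.0050271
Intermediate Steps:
Y(U, a) = 2*a² (Y(U, a) = a²*2 = 2*a²)
z(f) = -32 (z(f) = -2*(-4)² = -2*16 = -1*32 = -32)
F(g) = -35 (F(g) = -32 - 1*3 = -32 - 3 = -35)
H = 13 (H = 9 - (-3 + 1*(-1)) = 9 - (-3 - 1) = 9 - 1*(-4) = 9 + 4 = 13)
t(Z, v) = 13
t(-13, F(4))/((-6*431)) = 13/((-6*431)) = 13/(-2586) = 13*(-1/2586) = -13/2586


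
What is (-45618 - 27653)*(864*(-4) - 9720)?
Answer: 965418696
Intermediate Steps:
(-45618 - 27653)*(864*(-4) - 9720) = -73271*(-3456 - 9720) = -73271*(-13176) = 965418696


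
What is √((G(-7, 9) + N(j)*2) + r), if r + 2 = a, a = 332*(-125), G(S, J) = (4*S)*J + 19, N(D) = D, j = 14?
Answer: I*√41707 ≈ 204.22*I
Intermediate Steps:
G(S, J) = 19 + 4*J*S (G(S, J) = 4*J*S + 19 = 19 + 4*J*S)
a = -41500
r = -41502 (r = -2 - 41500 = -41502)
√((G(-7, 9) + N(j)*2) + r) = √(((19 + 4*9*(-7)) + 14*2) - 41502) = √(((19 - 252) + 28) - 41502) = √((-233 + 28) - 41502) = √(-205 - 41502) = √(-41707) = I*√41707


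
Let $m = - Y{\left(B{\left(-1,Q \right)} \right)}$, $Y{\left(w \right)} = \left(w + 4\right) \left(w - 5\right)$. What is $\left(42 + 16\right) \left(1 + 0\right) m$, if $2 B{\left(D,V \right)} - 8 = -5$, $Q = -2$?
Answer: $\frac{2233}{2} \approx 1116.5$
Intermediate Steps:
$B{\left(D,V \right)} = \frac{3}{2}$ ($B{\left(D,V \right)} = 4 + \frac{1}{2} \left(-5\right) = 4 - \frac{5}{2} = \frac{3}{2}$)
$Y{\left(w \right)} = \left(-5 + w\right) \left(4 + w\right)$ ($Y{\left(w \right)} = \left(4 + w\right) \left(-5 + w\right) = \left(-5 + w\right) \left(4 + w\right)$)
$m = \frac{77}{4}$ ($m = - (-20 + \left(\frac{3}{2}\right)^{2} - \frac{3}{2}) = - (-20 + \frac{9}{4} - \frac{3}{2}) = \left(-1\right) \left(- \frac{77}{4}\right) = \frac{77}{4} \approx 19.25$)
$\left(42 + 16\right) \left(1 + 0\right) m = \left(42 + 16\right) \left(1 + 0\right) \frac{77}{4} = 58 \cdot 1 \cdot \frac{77}{4} = 58 \cdot \frac{77}{4} = \frac{2233}{2}$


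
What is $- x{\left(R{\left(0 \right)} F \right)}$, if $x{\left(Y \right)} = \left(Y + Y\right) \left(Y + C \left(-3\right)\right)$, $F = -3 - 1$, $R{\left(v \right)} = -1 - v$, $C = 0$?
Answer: $-32$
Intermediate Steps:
$F = -4$ ($F = -3 - 1 = -4$)
$x{\left(Y \right)} = 2 Y^{2}$ ($x{\left(Y \right)} = \left(Y + Y\right) \left(Y + 0 \left(-3\right)\right) = 2 Y \left(Y + 0\right) = 2 Y Y = 2 Y^{2}$)
$- x{\left(R{\left(0 \right)} F \right)} = - 2 \left(\left(-1 - 0\right) \left(-4\right)\right)^{2} = - 2 \left(\left(-1 + 0\right) \left(-4\right)\right)^{2} = - 2 \left(\left(-1\right) \left(-4\right)\right)^{2} = - 2 \cdot 4^{2} = - 2 \cdot 16 = \left(-1\right) 32 = -32$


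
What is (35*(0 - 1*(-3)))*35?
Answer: 3675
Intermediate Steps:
(35*(0 - 1*(-3)))*35 = (35*(0 + 3))*35 = (35*3)*35 = 105*35 = 3675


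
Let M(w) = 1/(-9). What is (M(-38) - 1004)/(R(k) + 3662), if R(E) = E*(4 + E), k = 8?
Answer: -9037/33822 ≈ -0.26719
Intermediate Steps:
M(w) = -⅑
(M(-38) - 1004)/(R(k) + 3662) = (-⅑ - 1004)/(8*(4 + 8) + 3662) = -9037/(9*(8*12 + 3662)) = -9037/(9*(96 + 3662)) = -9037/9/3758 = -9037/9*1/3758 = -9037/33822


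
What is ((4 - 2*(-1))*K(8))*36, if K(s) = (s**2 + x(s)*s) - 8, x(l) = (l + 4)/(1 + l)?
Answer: 14400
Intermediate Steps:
x(l) = (4 + l)/(1 + l)
K(s) = -8 + s**2 + s*(4 + s)/(1 + s) (K(s) = (s**2 + ((4 + s)/(1 + s))*s) - 8 = (s**2 + s*(4 + s)/(1 + s)) - 8 = -8 + s**2 + s*(4 + s)/(1 + s))
((4 - 2*(-1))*K(8))*36 = ((4 - 2*(-1))*((8*(4 + 8) + (1 + 8)*(-8 + 8**2))/(1 + 8)))*36 = ((4 + 2)*((8*12 + 9*(-8 + 64))/9))*36 = (6*((96 + 9*56)/9))*36 = (6*((96 + 504)/9))*36 = (6*((1/9)*600))*36 = (6*(200/3))*36 = 400*36 = 14400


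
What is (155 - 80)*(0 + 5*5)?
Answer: 1875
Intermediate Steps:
(155 - 80)*(0 + 5*5) = 75*(0 + 25) = 75*25 = 1875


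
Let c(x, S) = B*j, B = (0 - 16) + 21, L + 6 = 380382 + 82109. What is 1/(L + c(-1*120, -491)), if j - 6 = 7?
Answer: 1/462550 ≈ 2.1619e-6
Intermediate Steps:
L = 462485 (L = -6 + (380382 + 82109) = -6 + 462491 = 462485)
B = 5 (B = -16 + 21 = 5)
j = 13 (j = 6 + 7 = 13)
c(x, S) = 65 (c(x, S) = 5*13 = 65)
1/(L + c(-1*120, -491)) = 1/(462485 + 65) = 1/462550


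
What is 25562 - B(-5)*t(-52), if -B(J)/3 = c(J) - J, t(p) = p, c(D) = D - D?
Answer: 24782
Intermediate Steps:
c(D) = 0
B(J) = 3*J (B(J) = -3*(0 - J) = -(-3)*J = 3*J)
25562 - B(-5)*t(-52) = 25562 - 3*(-5)*(-52) = 25562 - (-15)*(-52) = 25562 - 1*780 = 25562 - 780 = 24782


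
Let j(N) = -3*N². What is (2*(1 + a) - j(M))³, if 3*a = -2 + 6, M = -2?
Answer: 125000/27 ≈ 4629.6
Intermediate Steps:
a = 4/3 (a = (-2 + 6)/3 = (⅓)*4 = 4/3 ≈ 1.3333)
(2*(1 + a) - j(M))³ = (2*(1 + 4/3) - (-3)*(-2)²)³ = (2*(7/3) - (-3)*4)³ = (14/3 - 1*(-12))³ = (14/3 + 12)³ = (50/3)³ = 125000/27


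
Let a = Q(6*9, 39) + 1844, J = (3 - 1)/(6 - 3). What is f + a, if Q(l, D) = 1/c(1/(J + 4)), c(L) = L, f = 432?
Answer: 6842/3 ≈ 2280.7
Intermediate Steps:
J = ⅔ (J = 2/3 = 2*(⅓) = ⅔ ≈ 0.66667)
Q(l, D) = 14/3 (Q(l, D) = 1/(1/(⅔ + 4)) = 1/(1/(14/3)) = 1/(3/14) = 14/3)
a = 5546/3 (a = 14/3 + 1844 = 5546/3 ≈ 1848.7)
f + a = 432 + 5546/3 = 6842/3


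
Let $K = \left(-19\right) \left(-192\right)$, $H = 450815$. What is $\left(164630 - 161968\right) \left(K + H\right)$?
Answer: $1209780506$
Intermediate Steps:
$K = 3648$
$\left(164630 - 161968\right) \left(K + H\right) = \left(164630 - 161968\right) \left(3648 + 450815\right) = 2662 \cdot 454463 = 1209780506$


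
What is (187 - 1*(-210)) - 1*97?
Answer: 300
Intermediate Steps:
(187 - 1*(-210)) - 1*97 = (187 + 210) - 97 = 397 - 97 = 300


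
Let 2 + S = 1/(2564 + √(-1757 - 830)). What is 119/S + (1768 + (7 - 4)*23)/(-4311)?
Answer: (-516683*√2587 + 1324773375*I)/(4311*(-5127*I + 2*√2587)) ≈ -59.938 + 0.00023017*I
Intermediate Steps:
S = -2 + 1/(2564 + I*√2587) (S = -2 + 1/(2564 + √(-1757 - 830)) = -2 + 1/(2564 + √(-2587)) = -2 + 1/(2564 + I*√2587) ≈ -1.9996 - 7.7338e-6*I)
119/S + (1768 + (7 - 4)*23)/(-4311) = 119/(((-2*√2587 + 5127*I)/(√2587 - 2564*I))) + (1768 + (7 - 4)*23)/(-4311) = 119*((√2587 - 2564*I)/(-2*√2587 + 5127*I)) + (1768 + 3*23)*(-1/4311) = 119*(√2587 - 2564*I)/(-2*√2587 + 5127*I) + (1768 + 69)*(-1/4311) = 119*(√2587 - 2564*I)/(-2*√2587 + 5127*I) + 1837*(-1/4311) = 119*(√2587 - 2564*I)/(-2*√2587 + 5127*I) - 1837/4311 = -1837/4311 + 119*(√2587 - 2564*I)/(-2*√2587 + 5127*I)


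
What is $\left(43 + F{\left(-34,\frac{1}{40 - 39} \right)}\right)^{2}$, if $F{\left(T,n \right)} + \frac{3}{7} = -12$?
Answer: $\frac{45796}{49} \approx 934.61$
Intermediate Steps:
$F{\left(T,n \right)} = - \frac{87}{7}$ ($F{\left(T,n \right)} = - \frac{3}{7} - 12 = - \frac{87}{7}$)
$\left(43 + F{\left(-34,\frac{1}{40 - 39} \right)}\right)^{2} = \left(43 - \frac{87}{7}\right)^{2} = \left(\frac{214}{7}\right)^{2} = \frac{45796}{49}$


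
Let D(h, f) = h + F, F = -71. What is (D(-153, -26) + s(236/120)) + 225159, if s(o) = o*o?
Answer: 202444981/900 ≈ 2.2494e+5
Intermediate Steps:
s(o) = o²
D(h, f) = -71 + h (D(h, f) = h - 71 = -71 + h)
(D(-153, -26) + s(236/120)) + 225159 = ((-71 - 153) + (236/120)²) + 225159 = (-224 + (236*(1/120))²) + 225159 = (-224 + (59/30)²) + 225159 = (-224 + 3481/900) + 225159 = -198119/900 + 225159 = 202444981/900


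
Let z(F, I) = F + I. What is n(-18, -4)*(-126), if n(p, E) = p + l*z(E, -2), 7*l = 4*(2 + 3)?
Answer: 4428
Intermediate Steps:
l = 20/7 (l = (4*(2 + 3))/7 = (4*5)/7 = (⅐)*20 = 20/7 ≈ 2.8571)
n(p, E) = -40/7 + p + 20*E/7 (n(p, E) = p + 20*(E - 2)/7 = p + 20*(-2 + E)/7 = p + (-40/7 + 20*E/7) = -40/7 + p + 20*E/7)
n(-18, -4)*(-126) = (-40/7 - 18 + (20/7)*(-4))*(-126) = (-40/7 - 18 - 80/7)*(-126) = -246/7*(-126) = 4428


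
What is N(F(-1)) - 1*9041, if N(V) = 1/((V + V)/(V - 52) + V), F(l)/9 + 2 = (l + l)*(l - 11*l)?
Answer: -221974757/24552 ≈ -9041.0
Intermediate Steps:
F(l) = -18 - 180*l² (F(l) = -18 + 9*((l + l)*(l - 11*l)) = -18 + 9*((2*l)*(-10*l)) = -18 + 9*(-20*l²) = -18 - 180*l²)
N(V) = 1/(V + 2*V/(-52 + V)) (N(V) = 1/((2*V)/(-52 + V) + V) = 1/(2*V/(-52 + V) + V) = 1/(V + 2*V/(-52 + V)))
N(F(-1)) - 1*9041 = (-52 + (-18 - 180*(-1)²))/((-18 - 180*(-1)²)*(-50 + (-18 - 180*(-1)²))) - 1*9041 = (-52 + (-18 - 180*1))/((-18 - 180*1)*(-50 + (-18 - 180*1))) - 9041 = (-52 + (-18 - 180))/((-18 - 180)*(-50 + (-18 - 180))) - 9041 = (-52 - 198)/((-198)*(-50 - 198)) - 9041 = -1/198*(-250)/(-248) - 9041 = -1/198*(-1/248)*(-250) - 9041 = -125/24552 - 9041 = -221974757/24552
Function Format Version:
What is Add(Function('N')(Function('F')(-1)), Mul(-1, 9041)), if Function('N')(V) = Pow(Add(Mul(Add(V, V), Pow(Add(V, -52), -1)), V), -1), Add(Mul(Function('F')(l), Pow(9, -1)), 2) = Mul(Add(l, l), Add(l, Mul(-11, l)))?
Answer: Rational(-221974757, 24552) ≈ -9041.0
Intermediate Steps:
Function('F')(l) = Add(-18, Mul(-180, Pow(l, 2))) (Function('F')(l) = Add(-18, Mul(9, Mul(Add(l, l), Add(l, Mul(-11, l))))) = Add(-18, Mul(9, Mul(Mul(2, l), Mul(-10, l)))) = Add(-18, Mul(9, Mul(-20, Pow(l, 2)))) = Add(-18, Mul(-180, Pow(l, 2))))
Function('N')(V) = Pow(Add(V, Mul(2, V, Pow(Add(-52, V), -1))), -1) (Function('N')(V) = Pow(Add(Mul(Mul(2, V), Pow(Add(-52, V), -1)), V), -1) = Pow(Add(Mul(2, V, Pow(Add(-52, V), -1)), V), -1) = Pow(Add(V, Mul(2, V, Pow(Add(-52, V), -1))), -1))
Add(Function('N')(Function('F')(-1)), Mul(-1, 9041)) = Add(Mul(Pow(Add(-18, Mul(-180, Pow(-1, 2))), -1), Pow(Add(-50, Add(-18, Mul(-180, Pow(-1, 2)))), -1), Add(-52, Add(-18, Mul(-180, Pow(-1, 2))))), Mul(-1, 9041)) = Add(Mul(Pow(Add(-18, Mul(-180, 1)), -1), Pow(Add(-50, Add(-18, Mul(-180, 1))), -1), Add(-52, Add(-18, Mul(-180, 1)))), -9041) = Add(Mul(Pow(Add(-18, -180), -1), Pow(Add(-50, Add(-18, -180)), -1), Add(-52, Add(-18, -180))), -9041) = Add(Mul(Pow(-198, -1), Pow(Add(-50, -198), -1), Add(-52, -198)), -9041) = Add(Mul(Rational(-1, 198), Pow(-248, -1), -250), -9041) = Add(Mul(Rational(-1, 198), Rational(-1, 248), -250), -9041) = Add(Rational(-125, 24552), -9041) = Rational(-221974757, 24552)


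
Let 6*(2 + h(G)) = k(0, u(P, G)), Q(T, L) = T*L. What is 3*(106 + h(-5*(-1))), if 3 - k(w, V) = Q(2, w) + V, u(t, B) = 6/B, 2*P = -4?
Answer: 3129/10 ≈ 312.90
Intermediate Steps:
P = -2 (P = (½)*(-4) = -2)
Q(T, L) = L*T
k(w, V) = 3 - V - 2*w (k(w, V) = 3 - (w*2 + V) = 3 - (2*w + V) = 3 - (V + 2*w) = 3 + (-V - 2*w) = 3 - V - 2*w)
h(G) = -3/2 - 1/G (h(G) = -2 + (3 - 6/G - 2*0)/6 = -2 + (3 - 6/G + 0)/6 = -2 + (3 - 6/G)/6 = -2 + (½ - 1/G) = -3/2 - 1/G)
3*(106 + h(-5*(-1))) = 3*(106 + (-3/2 - 1/((-5*(-1))))) = 3*(106 + (-3/2 - 1/5)) = 3*(106 + (-3/2 - 1*⅕)) = 3*(106 + (-3/2 - ⅕)) = 3*(106 - 17/10) = 3*(1043/10) = 3129/10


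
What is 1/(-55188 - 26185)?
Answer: -1/81373 ≈ -1.2289e-5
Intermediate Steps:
1/(-55188 - 26185) = 1/(-81373) = -1/81373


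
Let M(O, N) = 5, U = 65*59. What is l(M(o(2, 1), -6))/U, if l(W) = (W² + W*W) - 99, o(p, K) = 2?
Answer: -49/3835 ≈ -0.012777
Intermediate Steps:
U = 3835
l(W) = -99 + 2*W² (l(W) = (W² + W²) - 99 = 2*W² - 99 = -99 + 2*W²)
l(M(o(2, 1), -6))/U = (-99 + 2*5²)/3835 = (-99 + 2*25)*(1/3835) = (-99 + 50)*(1/3835) = -49*1/3835 = -49/3835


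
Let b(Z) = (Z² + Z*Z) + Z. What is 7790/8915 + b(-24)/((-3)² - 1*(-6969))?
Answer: 2147158/2073629 ≈ 1.0355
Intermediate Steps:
b(Z) = Z + 2*Z² (b(Z) = (Z² + Z²) + Z = 2*Z² + Z = Z + 2*Z²)
7790/8915 + b(-24)/((-3)² - 1*(-6969)) = 7790/8915 + (-24*(1 + 2*(-24)))/((-3)² - 1*(-6969)) = 7790*(1/8915) + (-24*(1 - 48))/(9 + 6969) = 1558/1783 - 24*(-47)/6978 = 1558/1783 + 1128*(1/6978) = 1558/1783 + 188/1163 = 2147158/2073629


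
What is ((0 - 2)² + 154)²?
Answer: 24964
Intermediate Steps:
((0 - 2)² + 154)² = ((-2)² + 154)² = (4 + 154)² = 158² = 24964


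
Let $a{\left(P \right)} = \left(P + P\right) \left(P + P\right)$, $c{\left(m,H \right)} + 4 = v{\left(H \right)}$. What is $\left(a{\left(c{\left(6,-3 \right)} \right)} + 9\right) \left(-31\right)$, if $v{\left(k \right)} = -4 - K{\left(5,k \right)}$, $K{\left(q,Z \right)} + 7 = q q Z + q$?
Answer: $-590643$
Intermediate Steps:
$K{\left(q,Z \right)} = -7 + q + Z q^{2}$ ($K{\left(q,Z \right)} = -7 + \left(q q Z + q\right) = -7 + \left(q^{2} Z + q\right) = -7 + \left(Z q^{2} + q\right) = -7 + \left(q + Z q^{2}\right) = -7 + q + Z q^{2}$)
$v{\left(k \right)} = -2 - 25 k$ ($v{\left(k \right)} = -4 - \left(-7 + 5 + k 5^{2}\right) = -4 - \left(-7 + 5 + k 25\right) = -4 - \left(-7 + 5 + 25 k\right) = -4 - \left(-2 + 25 k\right) = -2 - 25 k$)
$c{\left(m,H \right)} = -6 - 25 H$ ($c{\left(m,H \right)} = -4 - \left(2 + 25 H\right) = -6 - 25 H$)
$a{\left(P \right)} = 4 P^{2}$ ($a{\left(P \right)} = 2 P 2 P = 4 P^{2}$)
$\left(a{\left(c{\left(6,-3 \right)} \right)} + 9\right) \left(-31\right) = \left(4 \left(-6 - -75\right)^{2} + 9\right) \left(-31\right) = \left(4 \left(-6 + 75\right)^{2} + 9\right) \left(-31\right) = \left(4 \cdot 69^{2} + 9\right) \left(-31\right) = \left(4 \cdot 4761 + 9\right) \left(-31\right) = \left(19044 + 9\right) \left(-31\right) = 19053 \left(-31\right) = -590643$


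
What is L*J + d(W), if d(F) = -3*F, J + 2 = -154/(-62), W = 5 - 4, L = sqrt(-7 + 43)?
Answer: -3/31 ≈ -0.096774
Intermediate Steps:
L = 6 (L = sqrt(36) = 6)
W = 1
J = 15/31 (J = -2 - 154/(-62) = -2 - 154*(-1/62) = -2 + 77/31 = 15/31 ≈ 0.48387)
L*J + d(W) = 6*(15/31) - 3*1 = 90/31 - 3 = -3/31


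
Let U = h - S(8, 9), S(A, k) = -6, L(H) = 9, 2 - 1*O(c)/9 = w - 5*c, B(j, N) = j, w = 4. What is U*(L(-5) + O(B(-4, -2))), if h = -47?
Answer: 7749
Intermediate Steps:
O(c) = -18 + 45*c (O(c) = 18 - 9*(4 - 5*c) = 18 + (-36 + 45*c) = -18 + 45*c)
U = -41 (U = -47 - 1*(-6) = -47 + 6 = -41)
U*(L(-5) + O(B(-4, -2))) = -41*(9 + (-18 + 45*(-4))) = -41*(9 + (-18 - 180)) = -41*(9 - 198) = -41*(-189) = 7749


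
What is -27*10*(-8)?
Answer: 2160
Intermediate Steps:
-27*10*(-8) = -270*(-8) = 2160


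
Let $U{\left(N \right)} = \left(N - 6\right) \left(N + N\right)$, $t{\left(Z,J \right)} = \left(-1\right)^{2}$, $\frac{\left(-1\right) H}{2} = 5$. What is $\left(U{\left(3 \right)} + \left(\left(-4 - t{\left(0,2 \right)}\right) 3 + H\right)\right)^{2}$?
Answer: $1849$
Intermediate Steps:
$H = -10$ ($H = \left(-2\right) 5 = -10$)
$t{\left(Z,J \right)} = 1$
$U{\left(N \right)} = 2 N \left(-6 + N\right)$ ($U{\left(N \right)} = \left(-6 + N\right) 2 N = 2 N \left(-6 + N\right)$)
$\left(U{\left(3 \right)} + \left(\left(-4 - t{\left(0,2 \right)}\right) 3 + H\right)\right)^{2} = \left(2 \cdot 3 \left(-6 + 3\right) + \left(\left(-4 - 1\right) 3 - 10\right)\right)^{2} = \left(2 \cdot 3 \left(-3\right) + \left(\left(-4 - 1\right) 3 - 10\right)\right)^{2} = \left(-18 - 25\right)^{2} = \left(-43\right)^{2} = 1849$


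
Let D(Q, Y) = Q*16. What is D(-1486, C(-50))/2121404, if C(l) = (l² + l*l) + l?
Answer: -5944/530351 ≈ -0.011208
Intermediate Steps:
C(l) = l + 2*l² (C(l) = (l² + l²) + l = 2*l² + l = l + 2*l²)
D(Q, Y) = 16*Q
D(-1486, C(-50))/2121404 = (16*(-1486))/2121404 = -23776*1/2121404 = -5944/530351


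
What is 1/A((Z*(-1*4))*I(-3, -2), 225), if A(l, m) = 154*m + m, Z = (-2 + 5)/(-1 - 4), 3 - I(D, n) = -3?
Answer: 1/34875 ≈ 2.8674e-5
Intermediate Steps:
I(D, n) = 6 (I(D, n) = 3 - 1*(-3) = 3 + 3 = 6)
Z = -⅗ (Z = 3/(-5) = 3*(-⅕) = -⅗ ≈ -0.60000)
A(l, m) = 155*m
1/A((Z*(-1*4))*I(-3, -2), 225) = 1/(155*225) = 1/34875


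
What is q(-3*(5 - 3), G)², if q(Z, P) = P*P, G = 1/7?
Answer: 1/2401 ≈ 0.00041649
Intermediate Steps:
G = ⅐ ≈ 0.14286
q(Z, P) = P²
q(-3*(5 - 3), G)² = ((⅐)²)² = (1/49)² = 1/2401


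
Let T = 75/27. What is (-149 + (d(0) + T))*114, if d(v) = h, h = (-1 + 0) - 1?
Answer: -50692/3 ≈ -16897.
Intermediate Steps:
T = 25/9 (T = 75*(1/27) = 25/9 ≈ 2.7778)
h = -2 (h = -1 - 1 = -2)
d(v) = -2
(-149 + (d(0) + T))*114 = (-149 + (-2 + 25/9))*114 = (-149 + 7/9)*114 = -1334/9*114 = -50692/3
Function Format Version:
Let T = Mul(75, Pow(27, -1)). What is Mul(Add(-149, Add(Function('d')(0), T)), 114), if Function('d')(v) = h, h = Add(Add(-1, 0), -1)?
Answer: Rational(-50692, 3) ≈ -16897.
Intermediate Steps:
T = Rational(25, 9) (T = Mul(75, Rational(1, 27)) = Rational(25, 9) ≈ 2.7778)
h = -2 (h = Add(-1, -1) = -2)
Function('d')(v) = -2
Mul(Add(-149, Add(Function('d')(0), T)), 114) = Mul(Add(-149, Add(-2, Rational(25, 9))), 114) = Mul(Add(-149, Rational(7, 9)), 114) = Mul(Rational(-1334, 9), 114) = Rational(-50692, 3)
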